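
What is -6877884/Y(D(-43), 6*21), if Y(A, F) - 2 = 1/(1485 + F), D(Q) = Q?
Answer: -11080271124/3223 ≈ -3.4379e+6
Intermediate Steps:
Y(A, F) = 2 + 1/(1485 + F)
-6877884/Y(D(-43), 6*21) = -6877884*(1485 + 6*21)/(2971 + 2*(6*21)) = -6877884*(1485 + 126)/(2971 + 2*126) = -6877884*1611/(2971 + 252) = -6877884/((1/1611)*3223) = -6877884/3223/1611 = -6877884*1611/3223 = -11080271124/3223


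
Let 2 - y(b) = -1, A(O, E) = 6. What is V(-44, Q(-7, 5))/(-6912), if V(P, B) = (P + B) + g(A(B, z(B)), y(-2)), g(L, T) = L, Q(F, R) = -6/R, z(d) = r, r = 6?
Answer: 49/8640 ≈ 0.0056713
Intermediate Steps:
z(d) = 6
y(b) = 3 (y(b) = 2 - 1*(-1) = 2 + 1 = 3)
V(P, B) = 6 + B + P (V(P, B) = (P + B) + 6 = (B + P) + 6 = 6 + B + P)
V(-44, Q(-7, 5))/(-6912) = (6 - 6/5 - 44)/(-6912) = (6 - 6*⅕ - 44)*(-1/6912) = (6 - 6/5 - 44)*(-1/6912) = -196/5*(-1/6912) = 49/8640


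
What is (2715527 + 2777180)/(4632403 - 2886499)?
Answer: 5492707/1745904 ≈ 3.1461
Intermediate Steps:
(2715527 + 2777180)/(4632403 - 2886499) = 5492707/1745904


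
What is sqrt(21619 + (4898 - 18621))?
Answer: 2*sqrt(1974) ≈ 88.859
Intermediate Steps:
sqrt(21619 + (4898 - 18621)) = sqrt(21619 - 13723) = sqrt(7896) = 2*sqrt(1974)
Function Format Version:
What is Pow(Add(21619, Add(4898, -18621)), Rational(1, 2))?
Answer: Mul(2, Pow(1974, Rational(1, 2))) ≈ 88.859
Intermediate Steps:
Pow(Add(21619, Add(4898, -18621)), Rational(1, 2)) = Pow(Add(21619, -13723), Rational(1, 2)) = Pow(7896, Rational(1, 2)) = Mul(2, Pow(1974, Rational(1, 2)))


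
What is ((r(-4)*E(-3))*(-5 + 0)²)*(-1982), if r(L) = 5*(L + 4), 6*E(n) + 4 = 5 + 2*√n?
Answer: 0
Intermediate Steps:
E(n) = ⅙ + √n/3 (E(n) = -⅔ + (5 + 2*√n)/6 = -⅔ + (⅚ + √n/3) = ⅙ + √n/3)
r(L) = 20 + 5*L (r(L) = 5*(4 + L) = 20 + 5*L)
((r(-4)*E(-3))*(-5 + 0)²)*(-1982) = (((20 + 5*(-4))*(⅙ + √(-3)/3))*(-5 + 0)²)*(-1982) = (((20 - 20)*(⅙ + (I*√3)/3))*(-5)²)*(-1982) = ((0*(⅙ + I*√3/3))*25)*(-1982) = (0*25)*(-1982) = 0*(-1982) = 0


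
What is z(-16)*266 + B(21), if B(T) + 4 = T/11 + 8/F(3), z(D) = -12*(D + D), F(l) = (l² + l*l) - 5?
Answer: 14606381/143 ≈ 1.0214e+5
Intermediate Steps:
F(l) = -5 + 2*l² (F(l) = (l² + l²) - 5 = 2*l² - 5 = -5 + 2*l²)
z(D) = -24*D
B(T) = -44/13 + T/11 (B(T) = -4 + (T/11 + 8/(-5 + 2*3²)) = -4 + (T*(1/11) + 8/(-5 + 2*9)) = -4 + (T/11 + 8/(-5 + 18)) = -4 + (T/11 + 8/13) = -4 + (8/13 + T/11) = -44/13 + T/11)
z(-16)*266 + B(21) = -24*(-16)*266 + (-44/13 + (1/11)*21) = 384*266 + (-44/13 + 21/11) = 102144 - 211/143 = 14606381/143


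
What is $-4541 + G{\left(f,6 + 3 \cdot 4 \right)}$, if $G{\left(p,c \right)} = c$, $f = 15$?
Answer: $-4523$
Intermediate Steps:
$-4541 + G{\left(f,6 + 3 \cdot 4 \right)} = -4541 + \left(6 + 3 \cdot 4\right) = -4541 + \left(6 + 12\right) = -4541 + 18 = -4523$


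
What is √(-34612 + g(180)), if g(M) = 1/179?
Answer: I*√1109002913/179 ≈ 186.04*I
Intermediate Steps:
g(M) = 1/179
√(-34612 + g(180)) = √(-34612 + 1/179) = √(-6195547/179) = I*√1109002913/179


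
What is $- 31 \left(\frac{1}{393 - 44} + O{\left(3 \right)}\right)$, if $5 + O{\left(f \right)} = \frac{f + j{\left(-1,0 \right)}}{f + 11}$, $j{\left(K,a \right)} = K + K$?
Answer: $\frac{746077}{4886} \approx 152.7$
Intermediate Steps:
$j{\left(K,a \right)} = 2 K$
$O{\left(f \right)} = -5 + \frac{-2 + f}{11 + f}$ ($O{\left(f \right)} = -5 + \frac{f + 2 \left(-1\right)}{f + 11} = -5 + \frac{f - 2}{11 + f} = -5 + \frac{-2 + f}{11 + f}$)
$- 31 \left(\frac{1}{393 - 44} + O{\left(3 \right)}\right) = - 31 \left(\frac{1}{393 - 44} + \frac{-57 - 12}{11 + 3}\right) = - 31 \left(\frac{1}{349} + \frac{-57 - 12}{14}\right) = - 31 \left(\frac{1}{349} + \frac{1}{14} \left(-69\right)\right) = - 31 \left(\frac{1}{349} - \frac{69}{14}\right) = \left(-31\right) \left(- \frac{24067}{4886}\right) = \frac{746077}{4886}$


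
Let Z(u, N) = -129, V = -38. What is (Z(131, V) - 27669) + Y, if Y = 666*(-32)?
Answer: -49110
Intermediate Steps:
Y = -21312
(Z(131, V) - 27669) + Y = (-129 - 27669) - 21312 = -27798 - 21312 = -49110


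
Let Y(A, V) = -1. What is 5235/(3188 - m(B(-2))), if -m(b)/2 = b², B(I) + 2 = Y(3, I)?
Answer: 5235/3206 ≈ 1.6329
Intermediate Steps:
B(I) = -3 (B(I) = -2 - 1 = -3)
m(b) = -2*b²
5235/(3188 - m(B(-2))) = 5235/(3188 - (-2)*(-3)²) = 5235/(3188 - (-2)*9) = 5235/(3188 - 1*(-18)) = 5235/(3188 + 18) = 5235/3206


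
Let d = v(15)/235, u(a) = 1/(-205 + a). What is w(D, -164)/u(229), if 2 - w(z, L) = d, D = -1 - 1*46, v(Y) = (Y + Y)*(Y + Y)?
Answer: -2064/47 ≈ -43.915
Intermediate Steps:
v(Y) = 4*Y² (v(Y) = (2*Y)*(2*Y) = 4*Y²)
D = -47 (D = -1 - 46 = -47)
d = 180/47 (d = (4*15²)/235 = (4*225)*(1/235) = 900*(1/235) = 180/47 ≈ 3.8298)
w(z, L) = -86/47 (w(z, L) = 2 - 1*180/47 = 2 - 180/47 = -86/47)
w(D, -164)/u(229) = -86/(47*(1/(-205 + 229))) = -86/(47*(1/24)) = -86/(47*1/24) = -86/47*24 = -2064/47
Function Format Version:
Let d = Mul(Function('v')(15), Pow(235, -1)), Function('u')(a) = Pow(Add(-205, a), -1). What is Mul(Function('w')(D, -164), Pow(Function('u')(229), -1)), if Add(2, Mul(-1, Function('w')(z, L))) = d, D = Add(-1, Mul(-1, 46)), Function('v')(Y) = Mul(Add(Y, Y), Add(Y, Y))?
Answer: Rational(-2064, 47) ≈ -43.915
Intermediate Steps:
Function('v')(Y) = Mul(4, Pow(Y, 2)) (Function('v')(Y) = Mul(Mul(2, Y), Mul(2, Y)) = Mul(4, Pow(Y, 2)))
D = -47 (D = Add(-1, -46) = -47)
d = Rational(180, 47) (d = Mul(Mul(4, Pow(15, 2)), Pow(235, -1)) = Mul(Mul(4, 225), Rational(1, 235)) = Mul(900, Rational(1, 235)) = Rational(180, 47) ≈ 3.8298)
Function('w')(z, L) = Rational(-86, 47) (Function('w')(z, L) = Add(2, Mul(-1, Rational(180, 47))) = Add(2, Rational(-180, 47)) = Rational(-86, 47))
Mul(Function('w')(D, -164), Pow(Function('u')(229), -1)) = Mul(Rational(-86, 47), Pow(Pow(Add(-205, 229), -1), -1)) = Mul(Rational(-86, 47), Pow(Pow(24, -1), -1)) = Mul(Rational(-86, 47), Pow(Rational(1, 24), -1)) = Mul(Rational(-86, 47), 24) = Rational(-2064, 47)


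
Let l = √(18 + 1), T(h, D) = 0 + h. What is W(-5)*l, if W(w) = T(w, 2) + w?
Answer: -10*√19 ≈ -43.589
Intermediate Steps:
T(h, D) = h
W(w) = 2*w (W(w) = w + w = 2*w)
l = √19 ≈ 4.3589
W(-5)*l = (2*(-5))*√19 = -10*√19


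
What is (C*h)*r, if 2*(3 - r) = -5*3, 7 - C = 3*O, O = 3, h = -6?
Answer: 126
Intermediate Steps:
C = -2 (C = 7 - 3*3 = 7 - 1*9 = 7 - 9 = -2)
r = 21/2 (r = 3 - (-5)*3/2 = 3 - ½*(-15) = 3 + 15/2 = 21/2 ≈ 10.500)
(C*h)*r = -2*(-6)*(21/2) = 12*(21/2) = 126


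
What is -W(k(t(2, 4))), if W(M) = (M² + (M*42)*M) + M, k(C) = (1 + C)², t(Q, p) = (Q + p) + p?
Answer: -629684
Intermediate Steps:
t(Q, p) = Q + 2*p
W(M) = M + 43*M² (W(M) = (M² + (42*M)*M) + M = (M² + 42*M²) + M = 43*M² + M = M + 43*M²)
-W(k(t(2, 4))) = -(1 + (2 + 2*4))²*(1 + 43*(1 + (2 + 2*4))²) = -(1 + (2 + 8))²*(1 + 43*(1 + (2 + 8))²) = -(1 + 10)²*(1 + 43*(1 + 10)²) = -11²*(1 + 43*11²) = -121*(1 + 43*121) = -121*(1 + 5203) = -121*5204 = -1*629684 = -629684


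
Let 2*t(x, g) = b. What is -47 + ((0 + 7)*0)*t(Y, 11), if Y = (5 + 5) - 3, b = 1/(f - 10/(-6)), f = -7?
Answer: -47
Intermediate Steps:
b = -3/16 (b = 1/(-7 - 10/(-6)) = 1/(-7 - 10*(-⅙)) = 1/(-7 + 5/3) = 1/(-16/3) = -3/16 ≈ -0.18750)
Y = 7 (Y = 10 - 3 = 7)
t(x, g) = -3/32 (t(x, g) = (½)*(-3/16) = -3/32)
-47 + ((0 + 7)*0)*t(Y, 11) = -47 + ((0 + 7)*0)*(-3/32) = -47 + (7*0)*(-3/32) = -47 + 0*(-3/32) = -47 + 0 = -47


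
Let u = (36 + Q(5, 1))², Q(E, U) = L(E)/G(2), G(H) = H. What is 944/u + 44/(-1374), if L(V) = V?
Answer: 2463674/4073223 ≈ 0.60485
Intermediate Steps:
Q(E, U) = E/2
u = 5929/4 (u = (36 + (½)*5)² = (36 + 5/2)² = (77/2)² = 5929/4 ≈ 1482.3)
944/u + 44/(-1374) = 944/(5929/4) + 44/(-1374) = 944*(4/5929) + 44*(-1/1374) = 3776/5929 - 22/687 = 2463674/4073223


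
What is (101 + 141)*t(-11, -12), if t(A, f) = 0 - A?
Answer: 2662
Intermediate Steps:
t(A, f) = -A
(101 + 141)*t(-11, -12) = (101 + 141)*(-1*(-11)) = 242*11 = 2662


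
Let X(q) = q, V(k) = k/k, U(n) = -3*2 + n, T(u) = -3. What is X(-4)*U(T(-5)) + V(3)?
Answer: 37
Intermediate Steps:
U(n) = -6 + n
V(k) = 1
X(-4)*U(T(-5)) + V(3) = -4*(-6 - 3) + 1 = -4*(-9) + 1 = 36 + 1 = 37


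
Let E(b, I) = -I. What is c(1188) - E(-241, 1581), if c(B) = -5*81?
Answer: 1176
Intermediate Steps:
c(B) = -405
c(1188) - E(-241, 1581) = -405 - (-1)*1581 = -405 - 1*(-1581) = -405 + 1581 = 1176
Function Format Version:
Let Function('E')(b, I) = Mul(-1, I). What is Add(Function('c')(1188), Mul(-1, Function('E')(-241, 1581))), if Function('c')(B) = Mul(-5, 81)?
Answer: 1176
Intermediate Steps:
Function('c')(B) = -405
Add(Function('c')(1188), Mul(-1, Function('E')(-241, 1581))) = Add(-405, Mul(-1, Mul(-1, 1581))) = Add(-405, Mul(-1, -1581)) = Add(-405, 1581) = 1176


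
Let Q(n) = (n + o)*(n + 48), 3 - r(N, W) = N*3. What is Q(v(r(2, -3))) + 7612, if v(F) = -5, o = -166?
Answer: 259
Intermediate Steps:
r(N, W) = 3 - 3*N (r(N, W) = 3 - N*3 = 3 - 3*N)
Q(n) = (-166 + n)*(48 + n) (Q(n) = (n - 166)*(n + 48) = (-166 + n)*(48 + n))
Q(v(r(2, -3))) + 7612 = (-7968 + (-5)**2 - 118*(-5)) + 7612 = (-7968 + 25 + 590) + 7612 = -7353 + 7612 = 259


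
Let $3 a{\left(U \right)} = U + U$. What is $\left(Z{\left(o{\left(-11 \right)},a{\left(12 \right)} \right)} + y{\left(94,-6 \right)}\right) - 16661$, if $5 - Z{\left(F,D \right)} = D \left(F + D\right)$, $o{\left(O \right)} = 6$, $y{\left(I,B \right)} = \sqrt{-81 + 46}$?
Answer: $-16768 + i \sqrt{35} \approx -16768.0 + 5.9161 i$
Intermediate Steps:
$a{\left(U \right)} = \frac{2 U}{3}$ ($a{\left(U \right)} = \frac{U + U}{3} = \frac{2 U}{3}$)
$y{\left(I,B \right)} = i \sqrt{35}$ ($y{\left(I,B \right)} = \sqrt{-35} = i \sqrt{35}$)
$Z{\left(F,D \right)} = 5 - D \left(D + F\right)$ ($Z{\left(F,D \right)} = 5 - D \left(F + D\right) = 5 - D \left(D + F\right)$)
$\left(Z{\left(o{\left(-11 \right)},a{\left(12 \right)} \right)} + y{\left(94,-6 \right)}\right) - 16661 = \left(\left(5 - \left(\frac{2}{3} \cdot 12\right)^{2} - \frac{2}{3} \cdot 12 \cdot 6\right) + i \sqrt{35}\right) - 16661 = \left(\left(5 - 8^{2} - 8 \cdot 6\right) + i \sqrt{35}\right) - 16661 = \left(\left(5 - 64 - 48\right) + i \sqrt{35}\right) - 16661 = \left(-107 + i \sqrt{35}\right) - 16661 = -16768 + i \sqrt{35}$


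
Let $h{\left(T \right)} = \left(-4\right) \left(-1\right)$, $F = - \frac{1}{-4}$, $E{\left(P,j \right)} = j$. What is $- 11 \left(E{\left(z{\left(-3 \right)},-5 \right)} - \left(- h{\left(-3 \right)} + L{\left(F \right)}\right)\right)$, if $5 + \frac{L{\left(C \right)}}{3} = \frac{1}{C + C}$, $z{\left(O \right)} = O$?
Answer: $-88$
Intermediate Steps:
$F = \frac{1}{4}$ ($F = \left(-1\right) \left(- \frac{1}{4}\right) = \frac{1}{4} \approx 0.25$)
$L{\left(C \right)} = -15 + \frac{3}{2 C}$ ($L{\left(C \right)} = -15 + \frac{3}{C + C} = -15 + \frac{3}{2 C}$)
$h{\left(T \right)} = 4$
$- 11 \left(E{\left(z{\left(-3 \right)},-5 \right)} - \left(- h{\left(-3 \right)} + L{\left(F \right)}\right)\right) = - 11 \left(-5 + \left(4 - \left(-15 + \frac{3 \frac{1}{\frac{1}{4}}}{2}\right)\right)\right) = - 11 \left(-5 + \left(4 - \left(-15 + \frac{3}{2} \cdot 4\right)\right)\right) = - 11 \left(-5 + \left(4 - \left(-15 + 6\right)\right)\right) = - 11 \left(-5 + \left(4 - -9\right)\right) = - 11 \left(-5 + \left(4 + 9\right)\right) = - 11 \left(-5 + 13\right) = \left(-11\right) 8 = -88$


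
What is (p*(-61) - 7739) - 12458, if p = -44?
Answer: -17513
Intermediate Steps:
(p*(-61) - 7739) - 12458 = (-44*(-61) - 7739) - 12458 = (2684 - 7739) - 12458 = -5055 - 12458 = -17513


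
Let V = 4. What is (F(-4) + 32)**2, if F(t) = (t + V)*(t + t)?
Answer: 1024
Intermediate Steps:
F(t) = 2*t*(4 + t) (F(t) = (t + 4)*(t + t) = (4 + t)*(2*t) = 2*t*(4 + t))
(F(-4) + 32)**2 = (2*(-4)*(4 - 4) + 32)**2 = (2*(-4)*0 + 32)**2 = (0 + 32)**2 = 32**2 = 1024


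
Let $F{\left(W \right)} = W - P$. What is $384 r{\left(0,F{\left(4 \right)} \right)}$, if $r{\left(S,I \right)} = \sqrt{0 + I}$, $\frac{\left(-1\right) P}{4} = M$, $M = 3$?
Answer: $1536$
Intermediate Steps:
$P = -12$ ($P = \left(-4\right) 3 = -12$)
$F{\left(W \right)} = 12 + W$ ($F{\left(W \right)} = W - -12 = W + 12 = 12 + W$)
$r{\left(S,I \right)} = \sqrt{I}$
$384 r{\left(0,F{\left(4 \right)} \right)} = 384 \sqrt{12 + 4} = 384 \sqrt{16} = 384 \cdot 4 = 1536$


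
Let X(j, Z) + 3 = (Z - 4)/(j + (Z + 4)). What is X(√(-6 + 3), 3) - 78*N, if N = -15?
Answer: 60677/52 + I*√3/52 ≈ 1166.9 + 0.033309*I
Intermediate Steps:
X(j, Z) = -3 + (-4 + Z)/(4 + Z + j) (X(j, Z) = -3 + (Z - 4)/(j + (Z + 4)) = -3 + (-4 + Z)/(j + (4 + Z)) = -3 + (-4 + Z)/(4 + Z + j))
X(√(-6 + 3), 3) - 78*N = (-16 - 3*√(-6 + 3) - 2*3)/(4 + 3 + √(-6 + 3)) - 78*(-15) = (-16 - 3*I*√3 - 6)/(4 + 3 + √(-3)) + 1170 = (-16 - 3*I*√3 - 6)/(4 + 3 + I*√3) + 1170 = (-16 - 3*I*√3 - 6)/(7 + I*√3) + 1170 = (-22 - 3*I*√3)/(7 + I*√3) + 1170 = 1170 + (-22 - 3*I*√3)/(7 + I*√3)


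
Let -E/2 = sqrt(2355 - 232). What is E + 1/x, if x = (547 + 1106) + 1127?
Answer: 1/2780 - 2*sqrt(2123) ≈ -92.152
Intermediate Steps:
x = 2780 (x = 1653 + 1127 = 2780)
E = -2*sqrt(2123) (E = -2*sqrt(2355 - 232) = -2*sqrt(2123) ≈ -92.152)
E + 1/x = -2*sqrt(2123) + 1/2780 = 1/2780 - 2*sqrt(2123)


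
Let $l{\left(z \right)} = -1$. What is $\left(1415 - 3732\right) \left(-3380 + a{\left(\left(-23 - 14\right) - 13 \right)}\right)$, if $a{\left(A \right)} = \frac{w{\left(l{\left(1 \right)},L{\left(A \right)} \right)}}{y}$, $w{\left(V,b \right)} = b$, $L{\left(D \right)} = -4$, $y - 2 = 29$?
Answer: $\frac{242784528}{31} \approx 7.8318 \cdot 10^{6}$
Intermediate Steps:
$y = 31$ ($y = 2 + 29 = 31$)
$a{\left(A \right)} = - \frac{4}{31}$
$\left(1415 - 3732\right) \left(-3380 + a{\left(\left(-23 - 14\right) - 13 \right)}\right) = \left(1415 - 3732\right) \left(-3380 - \frac{4}{31}\right) = \left(-2317\right) \left(- \frac{104784}{31}\right) = \frac{242784528}{31}$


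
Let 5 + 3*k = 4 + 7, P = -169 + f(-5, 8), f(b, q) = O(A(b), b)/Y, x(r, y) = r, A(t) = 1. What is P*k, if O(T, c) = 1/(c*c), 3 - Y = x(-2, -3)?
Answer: -42248/125 ≈ -337.98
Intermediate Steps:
Y = 5 (Y = 3 - 1*(-2) = 3 + 2 = 5)
O(T, c) = c⁻² (O(T, c) = 1/(c²) = c⁻²)
f(b, q) = 1/(5*b²) (f(b, q) = 1/(b²*5) = (⅕)/b² = 1/(5*b²))
P = -21124/125 (P = -169 + (⅕)/(-5)² = -169 + (⅕)*(1/25) = -169 + 1/125 = -21124/125 ≈ -168.99)
k = 2 (k = -5/3 + (4 + 7)/3 = -5/3 + (⅓)*11 = -5/3 + 11/3 = 2)
P*k = -21124/125*2 = -42248/125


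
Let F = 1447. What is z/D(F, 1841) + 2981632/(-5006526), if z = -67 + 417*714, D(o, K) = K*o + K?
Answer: -461288683745/953302628712 ≈ -0.48388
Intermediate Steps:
D(o, K) = K + K*o
z = 297671 (z = -67 + 297738 = 297671)
z/D(F, 1841) + 2981632/(-5006526) = 297671/((1841*(1 + 1447))) + 2981632/(-5006526) = 297671/((1841*1448)) + 2981632*(-1/5006526) = 297671/2665768 - 1490816/2503263 = -461288683745/953302628712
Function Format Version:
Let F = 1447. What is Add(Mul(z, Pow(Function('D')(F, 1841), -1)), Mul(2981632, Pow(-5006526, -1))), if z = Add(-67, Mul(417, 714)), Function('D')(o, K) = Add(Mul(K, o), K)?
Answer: Rational(-461288683745, 953302628712) ≈ -0.48388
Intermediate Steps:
Function('D')(o, K) = Add(K, Mul(K, o))
z = 297671 (z = Add(-67, 297738) = 297671)
Add(Mul(z, Pow(Function('D')(F, 1841), -1)), Mul(2981632, Pow(-5006526, -1))) = Add(Mul(297671, Pow(Mul(1841, Add(1, 1447)), -1)), Mul(2981632, Pow(-5006526, -1))) = Add(Mul(297671, Pow(Mul(1841, 1448), -1)), Mul(2981632, Rational(-1, 5006526))) = Add(Mul(297671, Pow(2665768, -1)), Rational(-1490816, 2503263)) = Add(Mul(297671, Rational(1, 2665768)), Rational(-1490816, 2503263)) = Add(Rational(297671, 2665768), Rational(-1490816, 2503263)) = Rational(-461288683745, 953302628712)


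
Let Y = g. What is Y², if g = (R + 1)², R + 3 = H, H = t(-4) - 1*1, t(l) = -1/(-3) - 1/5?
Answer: 3418801/50625 ≈ 67.532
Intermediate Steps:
t(l) = 2/15 (t(l) = -1*(-⅓) - 1*⅕ = ⅓ - ⅕ = 2/15)
H = -13/15 (H = 2/15 - 1*1 = 2/15 - 1 = -13/15 ≈ -0.86667)
R = -58/15 (R = -3 - 13/15 = -58/15 ≈ -3.8667)
g = 1849/225 (g = (-58/15 + 1)² = (-43/15)² = 1849/225 ≈ 8.2178)
Y = 1849/225 ≈ 8.2178
Y² = (1849/225)² = 3418801/50625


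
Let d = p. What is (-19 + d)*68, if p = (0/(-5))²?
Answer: -1292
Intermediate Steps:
p = 0 (p = (0*(-⅕))² = 0² = 0)
d = 0
(-19 + d)*68 = (-19 + 0)*68 = -19*68 = -1292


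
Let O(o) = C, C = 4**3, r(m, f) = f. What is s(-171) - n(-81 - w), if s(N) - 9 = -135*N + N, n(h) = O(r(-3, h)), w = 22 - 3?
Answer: 22859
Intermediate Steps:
w = 19
C = 64
O(o) = 64
n(h) = 64
s(N) = 9 - 134*N (s(N) = 9 + (-135*N + N) = 9 - 134*N)
s(-171) - n(-81 - w) = (9 - 134*(-171)) - 1*64 = (9 + 22914) - 64 = 22923 - 64 = 22859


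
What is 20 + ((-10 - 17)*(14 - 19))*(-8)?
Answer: -1060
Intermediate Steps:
20 + ((-10 - 17)*(14 - 19))*(-8) = 20 - 27*(-5)*(-8) = 20 + 135*(-8) = 20 - 1080 = -1060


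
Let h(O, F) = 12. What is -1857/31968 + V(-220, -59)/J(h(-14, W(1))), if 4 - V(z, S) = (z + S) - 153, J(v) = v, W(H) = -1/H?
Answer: 386549/10656 ≈ 36.275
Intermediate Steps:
V(z, S) = 157 - S - z (V(z, S) = 4 - ((z + S) - 153) = 4 - ((S + z) - 153) = 4 - (-153 + S + z) = 4 + (153 - S - z) = 157 - S - z)
-1857/31968 + V(-220, -59)/J(h(-14, W(1))) = -1857/31968 + (157 - 1*(-59) - 1*(-220))/12 = -1857*1/31968 + (157 + 59 + 220)*(1/12) = -619/10656 + 436*(1/12) = -619/10656 + 109/3 = 386549/10656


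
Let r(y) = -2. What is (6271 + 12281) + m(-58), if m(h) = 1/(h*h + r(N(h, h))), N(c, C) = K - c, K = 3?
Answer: 62371825/3362 ≈ 18552.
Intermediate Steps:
N(c, C) = 3 - c
m(h) = 1/(-2 + h²) (m(h) = 1/(h*h - 2) = 1/(h² - 2) = 1/(-2 + h²))
(6271 + 12281) + m(-58) = (6271 + 12281) + 1/(-2 + (-58)²) = 18552 + 1/(-2 + 3364) = 18552 + 1/3362 = 62371825/3362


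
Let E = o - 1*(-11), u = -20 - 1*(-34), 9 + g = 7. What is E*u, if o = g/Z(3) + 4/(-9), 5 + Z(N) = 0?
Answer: 6902/45 ≈ 153.38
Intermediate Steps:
g = -2 (g = -9 + 7 = -2)
Z(N) = -5 (Z(N) = -5 + 0 = -5)
u = 14 (u = -20 + 34 = 14)
o = -2/45 (o = -2/(-5) + 4/(-9) = -2*(-⅕) + 4*(-⅑) = ⅖ - 4/9 = -2/45 ≈ -0.044444)
E = 493/45 (E = -2/45 - 1*(-11) = -2/45 + 11 = 493/45 ≈ 10.956)
E*u = (493/45)*14 = 6902/45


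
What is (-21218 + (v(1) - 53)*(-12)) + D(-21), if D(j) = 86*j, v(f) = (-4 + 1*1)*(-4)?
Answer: -22532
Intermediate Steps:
v(f) = 12 (v(f) = (-4 + 1)*(-4) = -3*(-4) = 12)
(-21218 + (v(1) - 53)*(-12)) + D(-21) = (-21218 + (12 - 53)*(-12)) + 86*(-21) = (-21218 - 41*(-12)) - 1806 = (-21218 + 492) - 1806 = -20726 - 1806 = -22532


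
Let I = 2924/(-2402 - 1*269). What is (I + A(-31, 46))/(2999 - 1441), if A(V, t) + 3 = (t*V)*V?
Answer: 118063289/4161418 ≈ 28.371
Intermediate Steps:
A(V, t) = -3 + t*V**2 (A(V, t) = -3 + (t*V)*V = -3 + (V*t)*V = -3 + t*V**2)
I = -2924/2671 (I = 2924/(-2402 - 269) = 2924/(-2671) = 2924*(-1/2671) = -2924/2671 ≈ -1.0947)
(I + A(-31, 46))/(2999 - 1441) = (-2924/2671 + (-3 + 46*(-31)**2))/(2999 - 1441) = (-2924/2671 + (-3 + 46*961))/1558 = (-2924/2671 + (-3 + 44206))*(1/1558) = (-2924/2671 + 44203)*(1/1558) = (118063289/2671)*(1/1558) = 118063289/4161418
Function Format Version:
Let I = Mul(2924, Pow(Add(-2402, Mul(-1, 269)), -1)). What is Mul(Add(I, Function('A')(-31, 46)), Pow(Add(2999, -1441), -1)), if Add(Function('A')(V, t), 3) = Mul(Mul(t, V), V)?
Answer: Rational(118063289, 4161418) ≈ 28.371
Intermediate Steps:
Function('A')(V, t) = Add(-3, Mul(t, Pow(V, 2))) (Function('A')(V, t) = Add(-3, Mul(Mul(t, V), V)) = Add(-3, Mul(Mul(V, t), V)) = Add(-3, Mul(t, Pow(V, 2))))
I = Rational(-2924, 2671) (I = Mul(2924, Pow(Add(-2402, -269), -1)) = Mul(2924, Pow(-2671, -1)) = Mul(2924, Rational(-1, 2671)) = Rational(-2924, 2671) ≈ -1.0947)
Mul(Add(I, Function('A')(-31, 46)), Pow(Add(2999, -1441), -1)) = Mul(Add(Rational(-2924, 2671), Add(-3, Mul(46, Pow(-31, 2)))), Pow(Add(2999, -1441), -1)) = Mul(Add(Rational(-2924, 2671), Add(-3, Mul(46, 961))), Pow(1558, -1)) = Mul(Add(Rational(-2924, 2671), Add(-3, 44206)), Rational(1, 1558)) = Mul(Add(Rational(-2924, 2671), 44203), Rational(1, 1558)) = Mul(Rational(118063289, 2671), Rational(1, 1558)) = Rational(118063289, 4161418)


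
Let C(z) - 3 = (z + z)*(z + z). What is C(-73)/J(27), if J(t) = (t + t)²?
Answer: 21319/2916 ≈ 7.3110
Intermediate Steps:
J(t) = 4*t² (J(t) = (2*t)² = 4*t²)
C(z) = 3 + 4*z² (C(z) = 3 + (z + z)*(z + z) = 3 + (2*z)*(2*z) = 3 + 4*z²)
C(-73)/J(27) = (3 + 4*(-73)²)/((4*27²)) = (3 + 4*5329)/((4*729)) = (3 + 21316)/2916 = 21319*(1/2916) = 21319/2916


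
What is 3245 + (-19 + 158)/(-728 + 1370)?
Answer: 2083429/642 ≈ 3245.2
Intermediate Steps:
3245 + (-19 + 158)/(-728 + 1370) = 3245 + 139/642 = 2083429/642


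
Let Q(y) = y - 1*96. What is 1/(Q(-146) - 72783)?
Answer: -1/73025 ≈ -1.3694e-5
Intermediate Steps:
Q(y) = -96 + y (Q(y) = y - 96 = -96 + y)
1/(Q(-146) - 72783) = 1/((-96 - 146) - 72783) = 1/(-242 - 72783) = 1/(-73025) = -1/73025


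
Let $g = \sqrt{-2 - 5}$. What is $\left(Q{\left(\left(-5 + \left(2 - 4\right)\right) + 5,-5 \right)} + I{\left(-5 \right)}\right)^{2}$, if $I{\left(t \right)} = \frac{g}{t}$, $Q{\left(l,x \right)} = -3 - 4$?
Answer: $\frac{\left(35 + i \sqrt{7}\right)^{2}}{25} \approx 48.72 + 7.4081 i$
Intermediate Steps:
$g = i \sqrt{7}$ ($g = \sqrt{-7} = i \sqrt{7} \approx 2.6458 i$)
$Q{\left(l,x \right)} = -7$
$I{\left(t \right)} = \frac{i \sqrt{7}}{t}$
$\left(Q{\left(\left(-5 + \left(2 - 4\right)\right) + 5,-5 \right)} + I{\left(-5 \right)}\right)^{2} = \left(-7 + \frac{i \sqrt{7}}{-5}\right)^{2} = \left(-7 + i \sqrt{7} \left(- \frac{1}{5}\right)\right)^{2} = \left(-7 - \frac{i \sqrt{7}}{5}\right)^{2}$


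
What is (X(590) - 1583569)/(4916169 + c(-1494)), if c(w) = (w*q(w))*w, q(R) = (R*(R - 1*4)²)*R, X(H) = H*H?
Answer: -411823/3726531202209320451 ≈ -1.1051e-13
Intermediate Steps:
X(H) = H²
q(R) = R²*(-4 + R)² (q(R) = (R*(R - 4)²)*R = (R*(-4 + R)²)*R = R²*(-4 + R)²)
c(w) = w⁴*(-4 + w)² (c(w) = (w*(w²*(-4 + w)²))*w = (w³*(-4 + w)²)*w = w⁴*(-4 + w)²)
(X(590) - 1583569)/(4916169 + c(-1494)) = (590² - 1583569)/(4916169 + (-1494)⁴*(-4 - 1494)²) = (348100 - 1583569)/(4916169 + 4981984705296*(-1498)²) = -1235469/(4916169 + 4981984705296*2244004) = -1235469/(4916169 + 11179593606623045184) = -1235469/11179593606627961353 = -1235469*1/11179593606627961353 = -411823/3726531202209320451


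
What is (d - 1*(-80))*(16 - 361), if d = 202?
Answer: -97290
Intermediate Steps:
(d - 1*(-80))*(16 - 361) = (202 - 1*(-80))*(16 - 361) = (202 + 80)*(-345) = 282*(-345) = -97290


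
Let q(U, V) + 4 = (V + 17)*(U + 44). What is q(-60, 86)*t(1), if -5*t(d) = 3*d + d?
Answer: 6608/5 ≈ 1321.6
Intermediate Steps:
q(U, V) = -4 + (17 + V)*(44 + U) (q(U, V) = -4 + (V + 17)*(U + 44) = -4 + (17 + V)*(44 + U))
t(d) = -4*d/5 (t(d) = -(3*d + d)/5 = -4*d/5)
q(-60, 86)*t(1) = (744 + 17*(-60) + 44*86 - 60*86)*(-4/5*1) = (744 - 1020 + 3784 - 5160)*(-4/5) = -1652*(-4/5) = 6608/5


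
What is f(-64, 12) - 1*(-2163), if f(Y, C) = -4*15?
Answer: 2103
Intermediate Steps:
f(Y, C) = -60
f(-64, 12) - 1*(-2163) = -60 - 1*(-2163) = -60 + 2163 = 2103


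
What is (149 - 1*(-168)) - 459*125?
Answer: -57058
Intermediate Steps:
(149 - 1*(-168)) - 459*125 = (149 + 168) - 57375 = 317 - 57375 = -57058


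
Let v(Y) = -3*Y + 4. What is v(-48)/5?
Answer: 148/5 ≈ 29.600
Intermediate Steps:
v(Y) = 4 - 3*Y
v(-48)/5 = (4 - 3*(-48))/5 = (4 + 144)*(1/5) = 148*(1/5) = 148/5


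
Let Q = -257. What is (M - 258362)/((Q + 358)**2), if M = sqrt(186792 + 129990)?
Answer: -258362/10201 + 3*sqrt(35198)/10201 ≈ -25.272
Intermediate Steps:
M = 3*sqrt(35198) (M = sqrt(316782) = 3*sqrt(35198) ≈ 562.83)
(M - 258362)/((Q + 358)**2) = (3*sqrt(35198) - 258362)/((-257 + 358)**2) = (-258362 + 3*sqrt(35198))/(101**2) = (-258362 + 3*sqrt(35198))/10201 = (-258362 + 3*sqrt(35198))*(1/10201) = -258362/10201 + 3*sqrt(35198)/10201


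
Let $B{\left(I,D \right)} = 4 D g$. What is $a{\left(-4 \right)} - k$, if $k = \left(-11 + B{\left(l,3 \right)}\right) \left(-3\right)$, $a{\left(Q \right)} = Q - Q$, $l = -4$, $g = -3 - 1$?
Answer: $-177$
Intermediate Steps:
$g = -4$
$a{\left(Q \right)} = 0$
$B{\left(I,D \right)} = - 16 D$ ($B{\left(I,D \right)} = 4 D \left(-4\right) = - 16 D$)
$k = 177$ ($k = \left(-11 - 48\right) \left(-3\right) = \left(-59\right) \left(-3\right) = 177$)
$a{\left(-4 \right)} - k = 0 - 177 = -177$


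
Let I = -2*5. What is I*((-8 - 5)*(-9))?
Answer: -1170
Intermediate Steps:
I = -10 (I = -2*5 = -10)
I*((-8 - 5)*(-9)) = -10*(-8 - 5)*(-9) = -(-130)*(-9) = -10*117 = -1170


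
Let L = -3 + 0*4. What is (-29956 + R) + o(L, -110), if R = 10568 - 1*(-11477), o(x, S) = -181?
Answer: -8092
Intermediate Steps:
L = -3 (L = -3 + 0 = -3)
R = 22045 (R = 10568 + 11477 = 22045)
(-29956 + R) + o(L, -110) = (-29956 + 22045) - 181 = -7911 - 181 = -8092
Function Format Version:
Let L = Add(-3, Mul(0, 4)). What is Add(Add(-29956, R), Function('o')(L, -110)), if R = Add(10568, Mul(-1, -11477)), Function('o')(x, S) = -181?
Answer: -8092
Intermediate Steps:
L = -3 (L = Add(-3, 0) = -3)
R = 22045 (R = Add(10568, 11477) = 22045)
Add(Add(-29956, R), Function('o')(L, -110)) = Add(Add(-29956, 22045), -181) = Add(-7911, -181) = -8092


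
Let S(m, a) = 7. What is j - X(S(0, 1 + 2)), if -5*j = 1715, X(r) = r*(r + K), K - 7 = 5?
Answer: -476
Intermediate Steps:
K = 12 (K = 7 + 5 = 12)
X(r) = r*(12 + r) (X(r) = r*(r + 12) = r*(12 + r))
j = -343 (j = -⅕*1715 = -343)
j - X(S(0, 1 + 2)) = -343 - 7*(12 + 7) = -343 - 7*19 = -343 - 1*133 = -343 - 133 = -476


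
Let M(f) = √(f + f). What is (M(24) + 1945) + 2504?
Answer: 4449 + 4*√3 ≈ 4455.9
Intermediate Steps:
M(f) = √2*√f (M(f) = √(2*f) = √2*√f)
(M(24) + 1945) + 2504 = (√2*√24 + 1945) + 2504 = (√2*(2*√6) + 1945) + 2504 = (4*√3 + 1945) + 2504 = (1945 + 4*√3) + 2504 = 4449 + 4*√3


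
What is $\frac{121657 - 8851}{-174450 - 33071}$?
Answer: $- \frac{112806}{207521} \approx -0.54359$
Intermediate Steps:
$\frac{121657 - 8851}{-174450 - 33071} = \frac{121657 + \left(-36095 + 27244\right)}{-207521} = \left(121657 - 8851\right) \left(- \frac{1}{207521}\right) = 112806 \left(- \frac{1}{207521}\right) = - \frac{112806}{207521}$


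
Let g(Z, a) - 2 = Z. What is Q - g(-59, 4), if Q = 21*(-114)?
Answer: -2337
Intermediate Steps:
g(Z, a) = 2 + Z
Q = -2394
Q - g(-59, 4) = -2394 - (2 - 59) = -2394 - 1*(-57) = -2394 + 57 = -2337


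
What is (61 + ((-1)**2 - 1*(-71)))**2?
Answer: 17689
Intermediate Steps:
(61 + ((-1)**2 - 1*(-71)))**2 = (61 + (1 + 71))**2 = (61 + 72)**2 = 133**2 = 17689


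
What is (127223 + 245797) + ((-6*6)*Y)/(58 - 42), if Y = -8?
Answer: 373038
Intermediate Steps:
(127223 + 245797) + ((-6*6)*Y)/(58 - 42) = (127223 + 245797) + (-6*6*(-8))/(58 - 42) = 373020 - 36*(-8)/16 = 373020 + 288*(1/16) = 373020 + 18 = 373038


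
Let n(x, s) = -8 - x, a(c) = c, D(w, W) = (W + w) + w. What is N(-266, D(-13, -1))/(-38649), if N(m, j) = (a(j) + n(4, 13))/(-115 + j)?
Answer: -1/140722 ≈ -7.1062e-6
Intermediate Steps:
D(w, W) = W + 2*w
N(m, j) = (-12 + j)/(-115 + j) (N(m, j) = (j + (-8 - 1*4))/(-115 + j) = (j + (-8 - 4))/(-115 + j) = (j - 12)/(-115 + j) = (-12 + j)/(-115 + j))
N(-266, D(-13, -1))/(-38649) = ((-12 + (-1 + 2*(-13)))/(-115 + (-1 + 2*(-13))))/(-38649) = ((-12 + (-1 - 26))/(-115 + (-1 - 26)))*(-1/38649) = ((-12 - 27)/(-115 - 27))*(-1/38649) = (-39/(-142))*(-1/38649) = -1/142*(-39)*(-1/38649) = (39/142)*(-1/38649) = -1/140722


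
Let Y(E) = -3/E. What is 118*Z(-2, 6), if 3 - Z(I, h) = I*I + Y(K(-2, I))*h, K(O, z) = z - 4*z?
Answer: 236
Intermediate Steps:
K(O, z) = -3*z
Z(I, h) = 3 - I² - h/I (Z(I, h) = 3 - (I*I + (-3*(-1/(3*I)))*h) = 3 - (I² + (-(-1)/I)*h) = 3 - (I² + h/I) = 3 + (-I² - h/I) = 3 - I² - h/I)
118*Z(-2, 6) = 118*(3 - 1*(-2)² - 1*6/(-2)) = 118*(3 - 1*4 - 1*6*(-½)) = 118*(3 - 4 + 3) = 118*2 = 236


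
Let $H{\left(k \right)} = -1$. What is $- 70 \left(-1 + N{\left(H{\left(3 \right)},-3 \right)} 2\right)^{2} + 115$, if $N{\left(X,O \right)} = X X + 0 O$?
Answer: $45$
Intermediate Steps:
$N{\left(X,O \right)} = X^{2}$ ($N{\left(X,O \right)} = X^{2} + 0 = X^{2}$)
$- 70 \left(-1 + N{\left(H{\left(3 \right)},-3 \right)} 2\right)^{2} + 115 = - 70 \left(-1 + \left(-1\right)^{2} \cdot 2\right)^{2} + 115 = - 70 \left(-1 + 1 \cdot 2\right)^{2} + 115 = - 70 \left(-1 + 2\right)^{2} + 115 = - 70 \cdot 1^{2} + 115 = \left(-70\right) 1 + 115 = -70 + 115 = 45$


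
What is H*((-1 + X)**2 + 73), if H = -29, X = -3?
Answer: -2581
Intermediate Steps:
H*((-1 + X)**2 + 73) = -29*((-1 - 3)**2 + 73) = -29*((-4)**2 + 73) = -29*(16 + 73) = -29*89 = -2581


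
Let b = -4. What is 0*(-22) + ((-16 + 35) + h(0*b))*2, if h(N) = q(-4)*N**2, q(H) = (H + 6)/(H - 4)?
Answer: 38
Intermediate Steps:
q(H) = (6 + H)/(-4 + H)
h(N) = -N**2/4 (h(N) = ((6 - 4)/(-4 - 4))*N**2 = (2/(-8))*N**2 = (-1/8*2)*N**2 = -N**2/4)
0*(-22) + ((-16 + 35) + h(0*b))*2 = 0*(-22) + ((-16 + 35) - (0*(-4))**2/4)*2 = 0 + (19 - 1/4*0**2)*2 = 0 + (19 - 1/4*0)*2 = 0 + (19 + 0)*2 = 0 + 19*2 = 0 + 38 = 38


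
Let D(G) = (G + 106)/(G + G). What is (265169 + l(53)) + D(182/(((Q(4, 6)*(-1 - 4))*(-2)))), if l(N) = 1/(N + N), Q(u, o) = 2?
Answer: 1278940634/4823 ≈ 2.6518e+5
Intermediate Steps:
l(N) = 1/(2*N)
D(G) = (106 + G)/(2*G) (D(G) = (106 + G)/((2*G)) = (106 + G)*(1/(2*G)) = (106 + G)/(2*G))
(265169 + l(53)) + D(182/(((Q(4, 6)*(-1 - 4))*(-2)))) = (265169 + (½)/53) + (106 + 182/(((2*(-1 - 4))*(-2))))/(2*((182/(((2*(-1 - 4))*(-2)))))) = (265169 + (½)*(1/53)) + (106 + 182/(((2*(-5))*(-2))))/(2*((182/(((2*(-5))*(-2)))))) = (265169 + 1/106) + (106 + 182/((-10*(-2))))/(2*((182/((-10*(-2)))))) = 28107915/106 + (106 + 182/20)/(2*((182/20))) = 28107915/106 + (106 + 182*(1/20))/(2*((182*(1/20)))) = 28107915/106 + (106 + 91/10)/(2*(91/10)) = 28107915/106 + (½)*(10/91)*(1151/10) = 28107915/106 + 1151/182 = 1278940634/4823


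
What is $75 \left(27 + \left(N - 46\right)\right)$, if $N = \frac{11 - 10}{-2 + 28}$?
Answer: $- \frac{36975}{26} \approx -1422.1$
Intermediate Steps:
$N = \frac{1}{26}$ ($N = 1 \cdot \frac{1}{26} = \frac{1}{26} \approx 0.038462$)
$75 \left(27 + \left(N - 46\right)\right) = 75 \left(27 + \left(\frac{1}{26} - 46\right)\right) = 75 \left(27 - \frac{1195}{26}\right) = 75 \left(- \frac{493}{26}\right) = - \frac{36975}{26}$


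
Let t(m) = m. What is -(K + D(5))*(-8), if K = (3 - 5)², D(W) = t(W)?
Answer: 72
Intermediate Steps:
D(W) = W
K = 4 (K = (-2)² = 4)
-(K + D(5))*(-8) = -(4 + 5)*(-8) = -9*(-8) = -1*(-72) = 72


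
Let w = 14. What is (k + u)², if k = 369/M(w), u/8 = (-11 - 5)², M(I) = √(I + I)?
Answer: 117576673/28 + 755712*√7/7 ≈ 4.4848e+6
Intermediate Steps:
M(I) = √2*√I (M(I) = √(2*I) = √2*√I)
u = 2048 (u = 8*(-11 - 5)² = 8*(-16)² = 8*256 = 2048)
k = 369*√7/14 (k = 369/((√2*√14)) = 369/((2*√7)) = 369*(√7/14) = 369*√7/14 ≈ 69.734)
(k + u)² = (369*√7/14 + 2048)² = (2048 + 369*√7/14)²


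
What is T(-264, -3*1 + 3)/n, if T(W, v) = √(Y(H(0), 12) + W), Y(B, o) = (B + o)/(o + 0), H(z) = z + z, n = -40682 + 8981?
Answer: -I*√263/31701 ≈ -0.00051157*I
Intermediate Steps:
n = -31701
H(z) = 2*z
Y(B, o) = (B + o)/o
T(W, v) = √(1 + W) (T(W, v) = √((2*0 + 12)/12 + W) = √((0 + 12)/12 + W) = √((1/12)*12 + W) = √(1 + W))
T(-264, -3*1 + 3)/n = √(1 - 264)/(-31701) = √(-263)*(-1/31701) = (I*√263)*(-1/31701) = -I*√263/31701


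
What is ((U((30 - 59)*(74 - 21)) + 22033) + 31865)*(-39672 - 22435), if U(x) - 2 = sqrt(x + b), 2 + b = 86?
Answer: -3347567300 - 62107*I*sqrt(1453) ≈ -3.3476e+9 - 2.3674e+6*I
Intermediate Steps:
b = 84 (b = -2 + 86 = 84)
U(x) = 2 + sqrt(84 + x) (U(x) = 2 + sqrt(x + 84) = 2 + sqrt(84 + x))
((U((30 - 59)*(74 - 21)) + 22033) + 31865)*(-39672 - 22435) = (((2 + sqrt(84 + (30 - 59)*(74 - 21))) + 22033) + 31865)*(-39672 - 22435) = (((2 + sqrt(84 - 29*53)) + 22033) + 31865)*(-62107) = (((2 + sqrt(84 - 1537)) + 22033) + 31865)*(-62107) = (((2 + sqrt(-1453)) + 22033) + 31865)*(-62107) = (((2 + I*sqrt(1453)) + 22033) + 31865)*(-62107) = ((22035 + I*sqrt(1453)) + 31865)*(-62107) = (53900 + I*sqrt(1453))*(-62107) = -3347567300 - 62107*I*sqrt(1453)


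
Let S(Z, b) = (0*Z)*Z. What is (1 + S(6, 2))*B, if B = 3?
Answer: 3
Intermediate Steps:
S(Z, b) = 0 (S(Z, b) = 0*Z = 0)
(1 + S(6, 2))*B = (1 + 0)*3 = 1*3 = 3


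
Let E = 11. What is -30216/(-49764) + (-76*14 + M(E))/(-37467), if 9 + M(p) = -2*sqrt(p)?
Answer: 98791637/155375649 + 2*sqrt(11)/37467 ≈ 0.63600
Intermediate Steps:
M(p) = -9 - 2*sqrt(p)
-30216/(-49764) + (-76*14 + M(E))/(-37467) = -30216/(-49764) + (-76*14 + (-9 - 2*sqrt(11)))/(-37467) = -30216*(-1/49764) + (-1064 + (-9 - 2*sqrt(11)))*(-1/37467) = 2518/4147 + (-1073 - 2*sqrt(11))*(-1/37467) = 2518/4147 + (1073/37467 + 2*sqrt(11)/37467) = 98791637/155375649 + 2*sqrt(11)/37467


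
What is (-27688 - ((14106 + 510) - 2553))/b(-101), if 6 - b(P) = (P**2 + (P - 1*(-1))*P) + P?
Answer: 39751/20194 ≈ 1.9685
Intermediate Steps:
b(P) = 6 - P - P**2 - P*(1 + P) (b(P) = 6 - ((P**2 + (P - 1*(-1))*P) + P) = 6 - ((P**2 + (P + 1)*P) + P) = 6 - ((P**2 + (1 + P)*P) + P) = 6 - ((P**2 + P*(1 + P)) + P) = 6 - (P + P**2 + P*(1 + P)) = 6 + (-P - P**2 - P*(1 + P)) = 6 - P - P**2 - P*(1 + P))
(-27688 - ((14106 + 510) - 2553))/b(-101) = (-27688 - ((14106 + 510) - 2553))/(6 - 2*(-101) - 2*(-101)**2) = (-27688 - (14616 - 2553))/(6 + 202 - 2*10201) = (-27688 - 1*12063)/(6 + 202 - 20402) = (-27688 - 12063)/(-20194) = -39751*(-1/20194) = 39751/20194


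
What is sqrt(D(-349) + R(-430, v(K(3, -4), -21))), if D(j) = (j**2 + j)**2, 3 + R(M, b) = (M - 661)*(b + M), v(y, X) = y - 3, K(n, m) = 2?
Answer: sqrt(14751058522) ≈ 1.2145e+5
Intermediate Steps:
v(y, X) = -3 + y
R(M, b) = -3 + (-661 + M)*(M + b) (R(M, b) = -3 + (M - 661)*(b + M) = -3 + (-661 + M)*(M + b))
D(j) = (j + j**2)**2
sqrt(D(-349) + R(-430, v(K(3, -4), -21))) = sqrt((-349)**2*(1 - 349)**2 + (-3 + (-430)**2 - 661*(-430) - 661*(-3 + 2) - 430*(-3 + 2))) = sqrt(121801*(-348)**2 + (-3 + 184900 + 284230 - 661*(-1) - 430*(-1))) = sqrt(121801*121104 + (-3 + 184900 + 284230 + 661 + 430)) = sqrt(14750588304 + 470218) = sqrt(14751058522)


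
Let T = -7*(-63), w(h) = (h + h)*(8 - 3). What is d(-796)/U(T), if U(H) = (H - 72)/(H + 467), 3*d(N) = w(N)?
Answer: -7227680/1107 ≈ -6529.1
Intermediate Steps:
w(h) = 10*h (w(h) = (2*h)*5 = 10*h)
d(N) = 10*N/3 (d(N) = (10*N)/3 = 10*N/3)
T = 441
U(H) = (-72 + H)/(467 + H)
d(-796)/U(T) = ((10/3)*(-796))/(((-72 + 441)/(467 + 441))) = -7960/(3*(369/908)) = -7960/(3*((1/908)*369)) = -7960/(3*369/908) = -7960/3*908/369 = -7227680/1107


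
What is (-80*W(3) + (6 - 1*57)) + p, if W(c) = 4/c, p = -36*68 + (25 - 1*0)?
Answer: -7742/3 ≈ -2580.7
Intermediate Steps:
p = -2423 (p = -2448 + (25 + 0) = -2448 + 25 = -2423)
(-80*W(3) + (6 - 1*57)) + p = (-320/3 + (6 - 1*57)) - 2423 = (-320/3 + (6 - 57)) - 2423 = (-80*4/3 - 51) - 2423 = (-320/3 - 51) - 2423 = -473/3 - 2423 = -7742/3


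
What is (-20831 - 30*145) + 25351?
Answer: 170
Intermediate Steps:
(-20831 - 30*145) + 25351 = (-20831 - 4350) + 25351 = -25181 + 25351 = 170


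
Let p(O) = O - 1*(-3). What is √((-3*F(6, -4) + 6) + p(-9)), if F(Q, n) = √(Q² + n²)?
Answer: I*√6*13^(¼) ≈ 4.6512*I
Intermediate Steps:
p(O) = 3 + O (p(O) = O + 3 = 3 + O)
√((-3*F(6, -4) + 6) + p(-9)) = √((-3*√(6² + (-4)²) + 6) + (3 - 9)) = √((-3*√(36 + 16) + 6) - 6) = √((-6*√13 + 6) - 6) = √((6 - 6*√13) - 6) = √(-6*√13) = I*√6*13^(¼)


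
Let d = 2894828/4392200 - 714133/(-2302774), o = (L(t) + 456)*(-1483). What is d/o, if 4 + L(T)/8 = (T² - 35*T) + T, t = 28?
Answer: 612671850967/862466868317863000 ≈ 7.1037e-7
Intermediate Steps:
L(T) = -32 - 272*T + 8*T² (L(T) = -32 + 8*((T² - 35*T) + T) = -32 + 8*(T² - 34*T) = -32 + (-272*T + 8*T²) = -32 - 272*T + 8*T²)
o = 1364360 (o = ((-32 - 272*28 + 8*28²) + 456)*(-1483) = ((-32 - 7616 + 8*784) + 456)*(-1483) = ((-32 - 7616 + 6272) + 456)*(-1483) = (-1376 + 456)*(-1483) = -920*(-1483) = 1364360)
d = 612671850967/632140247675 (d = 2894828*(1/4392200) - 714133*(-1/2302774) = 723707/1098050 + 714133/2302774 = 612671850967/632140247675 ≈ 0.96920)
d/o = (612671850967/632140247675)/1364360 = (612671850967/632140247675)*(1/1364360) = 612671850967/862466868317863000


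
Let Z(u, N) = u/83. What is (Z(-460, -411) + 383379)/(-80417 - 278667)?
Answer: -2892727/2709452 ≈ -1.0676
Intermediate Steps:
Z(u, N) = u/83 (Z(u, N) = u*(1/83) = u/83)
(Z(-460, -411) + 383379)/(-80417 - 278667) = ((1/83)*(-460) + 383379)/(-80417 - 278667) = (-460/83 + 383379)/(-359084) = (31819997/83)*(-1/359084) = -2892727/2709452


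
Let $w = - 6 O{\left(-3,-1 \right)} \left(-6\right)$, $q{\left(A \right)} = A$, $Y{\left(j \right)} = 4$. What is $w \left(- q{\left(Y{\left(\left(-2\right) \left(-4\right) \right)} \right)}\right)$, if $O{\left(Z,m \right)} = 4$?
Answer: $-576$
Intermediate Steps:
$w = 144$ ($w = \left(-6\right) 4 \left(-6\right) = \left(-24\right) \left(-6\right) = 144$)
$w \left(- q{\left(Y{\left(\left(-2\right) \left(-4\right) \right)} \right)}\right) = 144 \left(\left(-1\right) 4\right) = 144 \left(-4\right) = -576$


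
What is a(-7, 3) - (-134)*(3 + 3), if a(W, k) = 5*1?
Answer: 809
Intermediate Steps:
a(W, k) = 5
a(-7, 3) - (-134)*(3 + 3) = 5 - (-134)*(3 + 3) = 5 - (-134)*6 = 5 - 134*(-6) = 5 + 804 = 809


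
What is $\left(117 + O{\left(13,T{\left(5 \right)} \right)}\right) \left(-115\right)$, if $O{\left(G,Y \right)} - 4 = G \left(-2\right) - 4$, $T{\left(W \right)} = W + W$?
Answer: $-10465$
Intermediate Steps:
$T{\left(W \right)} = 2 W$
$O{\left(G,Y \right)} = - 2 G$ ($O{\left(G,Y \right)} = 4 + \left(G \left(-2\right) - 4\right) = 4 - \left(4 + 2 G\right) = - 2 G$)
$\left(117 + O{\left(13,T{\left(5 \right)} \right)}\right) \left(-115\right) = \left(117 - 26\right) \left(-115\right) = 91 \left(-115\right) = -10465$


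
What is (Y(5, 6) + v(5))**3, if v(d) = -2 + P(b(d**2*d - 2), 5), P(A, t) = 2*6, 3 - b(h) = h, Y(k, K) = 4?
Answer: 2744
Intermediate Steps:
b(h) = 3 - h
P(A, t) = 12
v(d) = 10 (v(d) = -2 + 12 = 10)
(Y(5, 6) + v(5))**3 = (4 + 10)**3 = 14**3 = 2744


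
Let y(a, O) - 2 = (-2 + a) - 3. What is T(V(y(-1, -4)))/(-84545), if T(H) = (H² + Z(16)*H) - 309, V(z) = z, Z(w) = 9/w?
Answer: 1181/338180 ≈ 0.0034922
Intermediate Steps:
y(a, O) = -3 + a (y(a, O) = 2 + ((-2 + a) - 3) = 2 + (-5 + a) = -3 + a)
T(H) = -309 + H² + 9*H/16 (T(H) = (H² + (9/16)*H) - 309 = (H² + (9*(1/16))*H) - 309 = (H² + 9*H/16) - 309 = -309 + H² + 9*H/16)
T(V(y(-1, -4)))/(-84545) = (-309 + (-3 - 1)² + 9*(-3 - 1)/16)/(-84545) = (-309 + (-4)² + (9/16)*(-4))*(-1/84545) = (-309 + 16 - 9/4)*(-1/84545) = -1181/4*(-1/84545) = 1181/338180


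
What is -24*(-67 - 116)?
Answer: 4392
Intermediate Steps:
-24*(-67 - 116) = -24*(-183) = 4392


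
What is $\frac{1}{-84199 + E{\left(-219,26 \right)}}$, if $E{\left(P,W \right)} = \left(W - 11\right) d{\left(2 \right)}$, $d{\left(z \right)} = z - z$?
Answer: $- \frac{1}{84199} \approx -1.1877 \cdot 10^{-5}$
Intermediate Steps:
$d{\left(z \right)} = 0$
$E{\left(P,W \right)} = 0$ ($E{\left(P,W \right)} = \left(W - 11\right) 0 = \left(-11 + W\right) 0 = 0$)
$\frac{1}{-84199 + E{\left(-219,26 \right)}} = \frac{1}{-84199 + 0} = \frac{1}{-84199} = - \frac{1}{84199}$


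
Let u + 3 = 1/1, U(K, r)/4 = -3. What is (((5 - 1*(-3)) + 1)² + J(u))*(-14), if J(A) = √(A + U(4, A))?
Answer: -1134 - 14*I*√14 ≈ -1134.0 - 52.383*I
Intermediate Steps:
U(K, r) = -12 (U(K, r) = 4*(-3) = -12)
u = -2 (u = -3 + 1/1 = -3 + 1 = -2)
J(A) = √(-12 + A) (J(A) = √(A - 12) = √(-12 + A))
(((5 - 1*(-3)) + 1)² + J(u))*(-14) = (((5 - 1*(-3)) + 1)² + √(-12 - 2))*(-14) = (((5 + 3) + 1)² + √(-14))*(-14) = ((8 + 1)² + I*√14)*(-14) = (9² + I*√14)*(-14) = (81 + I*√14)*(-14) = -1134 - 14*I*√14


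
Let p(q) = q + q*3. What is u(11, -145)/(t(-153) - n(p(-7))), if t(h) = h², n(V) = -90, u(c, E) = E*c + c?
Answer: -176/2611 ≈ -0.067407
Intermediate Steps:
p(q) = 4*q (p(q) = q + 3*q = 4*q)
u(c, E) = c + E*c
u(11, -145)/(t(-153) - n(p(-7))) = (11*(1 - 145))/((-153)² - 1*(-90)) = (11*(-144))/(23409 + 90) = -1584/23499 = -1584*1/23499 = -176/2611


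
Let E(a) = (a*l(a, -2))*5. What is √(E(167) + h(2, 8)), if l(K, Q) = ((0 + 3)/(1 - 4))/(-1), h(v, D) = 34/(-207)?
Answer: √3974653/69 ≈ 28.894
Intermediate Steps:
h(v, D) = -34/207 (h(v, D) = 34*(-1/207) = -34/207)
l(K, Q) = 1 (l(K, Q) = (3/(-3))*(-1) = (3*(-⅓))*(-1) = -1*(-1) = 1)
E(a) = 5*a (E(a) = (a*1)*5 = a*5 = 5*a)
√(E(167) + h(2, 8)) = √(5*167 - 34/207) = √(835 - 34/207) = √(172811/207) = √3974653/69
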